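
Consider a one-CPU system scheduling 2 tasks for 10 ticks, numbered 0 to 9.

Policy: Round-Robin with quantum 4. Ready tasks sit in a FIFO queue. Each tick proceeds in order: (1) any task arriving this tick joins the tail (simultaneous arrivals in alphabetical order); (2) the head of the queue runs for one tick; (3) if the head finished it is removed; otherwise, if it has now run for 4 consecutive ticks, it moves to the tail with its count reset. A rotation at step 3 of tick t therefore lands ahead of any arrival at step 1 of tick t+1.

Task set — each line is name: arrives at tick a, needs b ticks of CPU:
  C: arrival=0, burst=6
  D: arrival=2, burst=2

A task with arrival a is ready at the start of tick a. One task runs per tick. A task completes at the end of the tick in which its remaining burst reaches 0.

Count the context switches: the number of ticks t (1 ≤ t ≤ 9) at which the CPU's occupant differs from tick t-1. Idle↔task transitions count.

t=0: queue=[C] q_used=0 → run C
t=1: queue=[C] q_used=1 → run C
t=2: queue=[C,D] q_used=2 → run C
t=3: queue=[C,D] q_used=3 → run C
t=4: queue=[D,C] q_used=0 → run D
t=5: queue=[D,C] q_used=1 → run D
t=6: queue=[C] q_used=0 → run C
t=7: queue=[C] q_used=1 → run C
t=8: (idle)
t=9: (idle)

context switches = 3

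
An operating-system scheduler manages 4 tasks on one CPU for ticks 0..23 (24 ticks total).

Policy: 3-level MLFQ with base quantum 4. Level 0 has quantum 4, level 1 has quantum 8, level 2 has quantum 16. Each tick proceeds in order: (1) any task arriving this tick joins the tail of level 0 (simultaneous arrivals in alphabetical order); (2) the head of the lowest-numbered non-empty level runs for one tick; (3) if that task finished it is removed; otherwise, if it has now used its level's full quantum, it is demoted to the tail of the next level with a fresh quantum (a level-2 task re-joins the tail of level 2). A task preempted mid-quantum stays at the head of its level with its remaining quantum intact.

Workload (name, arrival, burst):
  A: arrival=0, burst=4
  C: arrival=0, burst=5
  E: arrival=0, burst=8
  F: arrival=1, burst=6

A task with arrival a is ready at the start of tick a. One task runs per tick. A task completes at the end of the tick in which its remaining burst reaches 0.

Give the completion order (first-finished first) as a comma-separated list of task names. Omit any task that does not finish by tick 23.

t=0: L0/L1/L2 = ACE/-/- → run A
t=1: L0/L1/L2 = ACEF/-/- → run A
t=2: L0/L1/L2 = ACEF/-/- → run A
t=3: L0/L1/L2 = ACEF/-/- → run A
t=4: L0/L1/L2 = CEF/-/- → run C
t=5: L0/L1/L2 = CEF/-/- → run C
t=6: L0/L1/L2 = CEF/-/- → run C
t=7: L0/L1/L2 = CEF/-/- → run C
t=8: L0/L1/L2 = EF/C/- → run E
t=9: L0/L1/L2 = EF/C/- → run E
t=10: L0/L1/L2 = EF/C/- → run E
t=11: L0/L1/L2 = EF/C/- → run E
t=12: L0/L1/L2 = F/CE/- → run F
t=13: L0/L1/L2 = F/CE/- → run F
t=14: L0/L1/L2 = F/CE/- → run F
t=15: L0/L1/L2 = F/CE/- → run F
t=16: L0/L1/L2 = -/CEF/- → run C
t=17: L0/L1/L2 = -/EF/- → run E
t=18: L0/L1/L2 = -/EF/- → run E
t=19: L0/L1/L2 = -/EF/- → run E
t=20: L0/L1/L2 = -/EF/- → run E
t=21: L0/L1/L2 = -/F/- → run F
t=22: L0/L1/L2 = -/F/- → run F
t=23: (idle)

completion order = A, C, E, F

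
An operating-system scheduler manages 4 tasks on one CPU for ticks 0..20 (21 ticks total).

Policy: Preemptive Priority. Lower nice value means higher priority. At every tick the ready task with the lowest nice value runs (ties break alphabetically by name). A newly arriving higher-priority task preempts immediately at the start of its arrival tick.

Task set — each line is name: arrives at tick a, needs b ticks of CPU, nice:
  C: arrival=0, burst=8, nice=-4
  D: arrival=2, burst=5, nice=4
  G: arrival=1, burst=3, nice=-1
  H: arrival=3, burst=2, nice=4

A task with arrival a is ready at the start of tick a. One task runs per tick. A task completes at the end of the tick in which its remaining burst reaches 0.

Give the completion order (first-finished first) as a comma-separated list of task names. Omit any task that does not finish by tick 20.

completion order = C, G, D, H

t=0: ready={C} → run C
t=1: ready={C,G} → run C
t=2: ready={C,D,G} → run C
t=3: ready={C,D,G,H} → run C
t=4: ready={C,D,G,H} → run C
t=5: ready={C,D,G,H} → run C
t=6: ready={C,D,G,H} → run C
t=7: ready={C,D,G,H} → run C
t=8: ready={D,G,H} → run G
t=9: ready={D,G,H} → run G
t=10: ready={D,G,H} → run G
t=11: ready={D,H} → run D
t=12: ready={D,H} → run D
t=13: ready={D,H} → run D
t=14: ready={D,H} → run D
t=15: ready={D,H} → run D
t=16: ready={H} → run H
t=17: ready={H} → run H
t=18: (idle)
t=19: (idle)
t=20: (idle)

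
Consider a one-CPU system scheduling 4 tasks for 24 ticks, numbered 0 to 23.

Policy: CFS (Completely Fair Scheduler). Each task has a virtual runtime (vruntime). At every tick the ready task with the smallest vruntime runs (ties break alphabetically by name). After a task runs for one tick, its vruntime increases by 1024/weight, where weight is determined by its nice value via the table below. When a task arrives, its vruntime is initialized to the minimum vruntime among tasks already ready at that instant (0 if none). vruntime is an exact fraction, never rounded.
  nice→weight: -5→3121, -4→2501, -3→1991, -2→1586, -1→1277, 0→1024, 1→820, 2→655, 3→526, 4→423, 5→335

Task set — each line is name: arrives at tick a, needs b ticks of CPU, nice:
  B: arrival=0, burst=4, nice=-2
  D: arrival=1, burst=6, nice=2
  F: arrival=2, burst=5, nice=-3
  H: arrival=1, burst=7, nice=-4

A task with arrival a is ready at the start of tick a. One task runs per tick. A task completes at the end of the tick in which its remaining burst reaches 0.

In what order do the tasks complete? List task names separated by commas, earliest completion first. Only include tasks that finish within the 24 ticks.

completion order = B, F, H, D

t=0: vr[B=0] → run B
t=1: vr[B=512/793 D=512/793 H=512/793] → run B
t=2: vr[B=1024/793 D=512/793 F=512/793 H=512/793] → run D
t=3: vr[B=1024/793 D=1147392/519415 F=512/793 H=512/793] → run F
t=4: vr[B=1024/793 D=1147392/519415 F=1831424/1578863 H=512/793] → run H
t=5: vr[B=1024/793 D=1147392/519415 F=1831424/1578863 H=34304/32513] → run H
t=6: vr[B=1024/793 D=1147392/519415 F=1831424/1578863 H=47616/32513] → run F
t=7: vr[B=1024/793 D=1147392/519415 F=2643456/1578863 H=47616/32513] → run B
t=8: vr[B=1536/793 D=1147392/519415 F=2643456/1578863 H=47616/32513] → run H
t=9: vr[B=1536/793 D=1147392/519415 F=2643456/1578863 H=60928/32513] → run F
t=10: vr[B=1536/793 D=1147392/519415 F=3455488/1578863 H=60928/32513] → run H
t=11: vr[B=1536/793 D=1147392/519415 F=3455488/1578863 H=74240/32513] → run B
t=12: vr[D=1147392/519415 F=3455488/1578863 H=74240/32513] → run F
t=13: vr[D=1147392/519415 F=4267520/1578863 H=74240/32513] → run D
t=14: vr[D=1959424/519415 F=4267520/1578863 H=74240/32513] → run H
t=15: vr[D=1959424/519415 F=4267520/1578863 H=87552/32513] → run H
t=16: vr[D=1959424/519415 F=4267520/1578863 H=100864/32513] → run F
t=17: vr[D=1959424/519415 H=100864/32513] → run H
t=18: vr[D=1959424/519415] → run D
t=19: vr[D=2771456/519415] → run D
t=20: vr[D=3583488/519415] → run D
t=21: vr[D=879104/103883] → run D
t=22: (idle)
t=23: (idle)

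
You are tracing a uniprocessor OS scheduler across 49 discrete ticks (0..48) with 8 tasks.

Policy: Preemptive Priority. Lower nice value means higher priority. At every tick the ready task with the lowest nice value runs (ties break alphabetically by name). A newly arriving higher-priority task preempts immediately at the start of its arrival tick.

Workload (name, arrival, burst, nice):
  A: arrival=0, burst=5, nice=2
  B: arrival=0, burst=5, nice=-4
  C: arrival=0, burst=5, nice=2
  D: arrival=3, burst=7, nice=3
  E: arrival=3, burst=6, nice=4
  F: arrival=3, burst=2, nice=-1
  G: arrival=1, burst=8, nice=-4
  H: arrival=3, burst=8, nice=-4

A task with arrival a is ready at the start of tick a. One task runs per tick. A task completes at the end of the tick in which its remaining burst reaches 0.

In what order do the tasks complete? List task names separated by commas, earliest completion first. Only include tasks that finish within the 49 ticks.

t=0: ready={A,B,C} → run B
t=1: ready={A,B,C,G} → run B
t=2: ready={A,B,C,G} → run B
t=3: ready={A,B,C,D,E,F,G,H} → run B
t=4: ready={A,B,C,D,E,F,G,H} → run B
t=5: ready={A,C,D,E,F,G,H} → run G
t=6: ready={A,C,D,E,F,G,H} → run G
t=7: ready={A,C,D,E,F,G,H} → run G
t=8: ready={A,C,D,E,F,G,H} → run G
t=9: ready={A,C,D,E,F,G,H} → run G
t=10: ready={A,C,D,E,F,G,H} → run G
t=11: ready={A,C,D,E,F,G,H} → run G
t=12: ready={A,C,D,E,F,G,H} → run G
t=13: ready={A,C,D,E,F,H} → run H
t=14: ready={A,C,D,E,F,H} → run H
t=15: ready={A,C,D,E,F,H} → run H
t=16: ready={A,C,D,E,F,H} → run H
t=17: ready={A,C,D,E,F,H} → run H
t=18: ready={A,C,D,E,F,H} → run H
t=19: ready={A,C,D,E,F,H} → run H
t=20: ready={A,C,D,E,F,H} → run H
t=21: ready={A,C,D,E,F} → run F
t=22: ready={A,C,D,E,F} → run F
t=23: ready={A,C,D,E} → run A
t=24: ready={A,C,D,E} → run A
t=25: ready={A,C,D,E} → run A
t=26: ready={A,C,D,E} → run A
t=27: ready={A,C,D,E} → run A
t=28: ready={C,D,E} → run C
t=29: ready={C,D,E} → run C
t=30: ready={C,D,E} → run C
t=31: ready={C,D,E} → run C
t=32: ready={C,D,E} → run C
t=33: ready={D,E} → run D
t=34: ready={D,E} → run D
t=35: ready={D,E} → run D
t=36: ready={D,E} → run D
t=37: ready={D,E} → run D
t=38: ready={D,E} → run D
t=39: ready={D,E} → run D
t=40: ready={E} → run E
t=41: ready={E} → run E
t=42: ready={E} → run E
t=43: ready={E} → run E
t=44: ready={E} → run E
t=45: ready={E} → run E
t=46: (idle)
t=47: (idle)
t=48: (idle)

completion order = B, G, H, F, A, C, D, E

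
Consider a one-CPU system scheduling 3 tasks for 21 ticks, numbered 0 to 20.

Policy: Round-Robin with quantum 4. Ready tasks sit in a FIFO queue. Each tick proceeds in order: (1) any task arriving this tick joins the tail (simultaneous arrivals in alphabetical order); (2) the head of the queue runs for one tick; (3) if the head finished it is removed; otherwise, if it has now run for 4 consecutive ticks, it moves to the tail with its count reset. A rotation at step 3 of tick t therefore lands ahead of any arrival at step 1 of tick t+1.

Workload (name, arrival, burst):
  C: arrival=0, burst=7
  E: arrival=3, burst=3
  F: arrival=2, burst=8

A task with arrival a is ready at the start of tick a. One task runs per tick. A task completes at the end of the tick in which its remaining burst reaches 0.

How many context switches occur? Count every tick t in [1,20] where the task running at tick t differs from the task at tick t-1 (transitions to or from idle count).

context switches = 5

t=0: queue=[C] q_used=0 → run C
t=1: queue=[C] q_used=1 → run C
t=2: queue=[C,F] q_used=2 → run C
t=3: queue=[C,F,E] q_used=3 → run C
t=4: queue=[F,E,C] q_used=0 → run F
t=5: queue=[F,E,C] q_used=1 → run F
t=6: queue=[F,E,C] q_used=2 → run F
t=7: queue=[F,E,C] q_used=3 → run F
t=8: queue=[E,C,F] q_used=0 → run E
t=9: queue=[E,C,F] q_used=1 → run E
t=10: queue=[E,C,F] q_used=2 → run E
t=11: queue=[C,F] q_used=0 → run C
t=12: queue=[C,F] q_used=1 → run C
t=13: queue=[C,F] q_used=2 → run C
t=14: queue=[F] q_used=0 → run F
t=15: queue=[F] q_used=1 → run F
t=16: queue=[F] q_used=2 → run F
t=17: queue=[F] q_used=3 → run F
t=18: (idle)
t=19: (idle)
t=20: (idle)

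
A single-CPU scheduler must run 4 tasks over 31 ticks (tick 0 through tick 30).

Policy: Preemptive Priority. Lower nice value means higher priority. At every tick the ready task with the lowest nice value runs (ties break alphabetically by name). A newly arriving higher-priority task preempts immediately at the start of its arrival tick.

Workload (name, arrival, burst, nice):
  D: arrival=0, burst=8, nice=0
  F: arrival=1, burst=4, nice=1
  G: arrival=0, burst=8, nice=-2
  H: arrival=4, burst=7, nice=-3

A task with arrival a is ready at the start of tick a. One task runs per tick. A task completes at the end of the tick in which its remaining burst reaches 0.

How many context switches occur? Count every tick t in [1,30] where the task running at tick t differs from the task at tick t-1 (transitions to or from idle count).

context switches = 5

t=0: ready={D,G} → run G
t=1: ready={D,F,G} → run G
t=2: ready={D,F,G} → run G
t=3: ready={D,F,G} → run G
t=4: ready={D,F,G,H} → run H
t=5: ready={D,F,G,H} → run H
t=6: ready={D,F,G,H} → run H
t=7: ready={D,F,G,H} → run H
t=8: ready={D,F,G,H} → run H
t=9: ready={D,F,G,H} → run H
t=10: ready={D,F,G,H} → run H
t=11: ready={D,F,G} → run G
t=12: ready={D,F,G} → run G
t=13: ready={D,F,G} → run G
t=14: ready={D,F,G} → run G
t=15: ready={D,F} → run D
t=16: ready={D,F} → run D
t=17: ready={D,F} → run D
t=18: ready={D,F} → run D
t=19: ready={D,F} → run D
t=20: ready={D,F} → run D
t=21: ready={D,F} → run D
t=22: ready={D,F} → run D
t=23: ready={F} → run F
t=24: ready={F} → run F
t=25: ready={F} → run F
t=26: ready={F} → run F
t=27: (idle)
t=28: (idle)
t=29: (idle)
t=30: (idle)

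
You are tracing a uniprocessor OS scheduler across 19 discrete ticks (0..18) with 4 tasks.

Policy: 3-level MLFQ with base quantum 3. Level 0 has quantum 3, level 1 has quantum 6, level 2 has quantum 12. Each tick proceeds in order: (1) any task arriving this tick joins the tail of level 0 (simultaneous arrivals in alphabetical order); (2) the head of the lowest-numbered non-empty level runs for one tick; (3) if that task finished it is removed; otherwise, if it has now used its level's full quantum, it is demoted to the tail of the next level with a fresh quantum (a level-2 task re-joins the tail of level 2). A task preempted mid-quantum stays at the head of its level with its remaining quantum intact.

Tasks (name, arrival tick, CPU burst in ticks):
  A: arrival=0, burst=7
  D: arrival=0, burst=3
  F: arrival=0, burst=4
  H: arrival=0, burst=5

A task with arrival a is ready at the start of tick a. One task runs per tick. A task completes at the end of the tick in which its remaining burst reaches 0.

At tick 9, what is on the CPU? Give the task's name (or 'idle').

t=0: L0/L1/L2 = ADFH/-/- → run A
t=1: L0/L1/L2 = ADFH/-/- → run A
t=2: L0/L1/L2 = ADFH/-/- → run A
t=3: L0/L1/L2 = DFH/A/- → run D
t=4: L0/L1/L2 = DFH/A/- → run D
t=5: L0/L1/L2 = DFH/A/- → run D
t=6: L0/L1/L2 = FH/A/- → run F
t=7: L0/L1/L2 = FH/A/- → run F
t=8: L0/L1/L2 = FH/A/- → run F
t=9: L0/L1/L2 = H/AF/- → run H
t=10: L0/L1/L2 = H/AF/- → run H
t=11: L0/L1/L2 = H/AF/- → run H
t=12: L0/L1/L2 = -/AFH/- → run A
t=13: L0/L1/L2 = -/AFH/- → run A
t=14: L0/L1/L2 = -/AFH/- → run A
t=15: L0/L1/L2 = -/AFH/- → run A
t=16: L0/L1/L2 = -/FH/- → run F
t=17: L0/L1/L2 = -/H/- → run H
t=18: L0/L1/L2 = -/H/- → run H

running at tick 9 = H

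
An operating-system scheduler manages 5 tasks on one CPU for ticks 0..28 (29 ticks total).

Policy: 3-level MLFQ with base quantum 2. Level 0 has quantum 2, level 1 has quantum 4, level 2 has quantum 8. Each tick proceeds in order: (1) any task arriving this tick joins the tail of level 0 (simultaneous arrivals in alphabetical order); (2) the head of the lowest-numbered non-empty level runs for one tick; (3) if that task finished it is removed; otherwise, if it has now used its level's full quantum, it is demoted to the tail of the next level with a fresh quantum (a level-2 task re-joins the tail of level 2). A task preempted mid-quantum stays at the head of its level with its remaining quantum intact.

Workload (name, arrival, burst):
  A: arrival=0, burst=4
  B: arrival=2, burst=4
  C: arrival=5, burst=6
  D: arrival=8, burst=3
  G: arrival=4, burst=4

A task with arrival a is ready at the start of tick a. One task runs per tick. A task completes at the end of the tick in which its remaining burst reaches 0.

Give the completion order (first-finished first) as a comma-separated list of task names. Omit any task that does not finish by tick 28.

t=0: L0/L1/L2 = A/-/- → run A
t=1: L0/L1/L2 = A/-/- → run A
t=2: L0/L1/L2 = B/A/- → run B
t=3: L0/L1/L2 = B/A/- → run B
t=4: L0/L1/L2 = G/AB/- → run G
t=5: L0/L1/L2 = GC/AB/- → run G
t=6: L0/L1/L2 = C/ABG/- → run C
t=7: L0/L1/L2 = C/ABG/- → run C
t=8: L0/L1/L2 = D/ABGC/- → run D
t=9: L0/L1/L2 = D/ABGC/- → run D
t=10: L0/L1/L2 = -/ABGCD/- → run A
t=11: L0/L1/L2 = -/ABGCD/- → run A
t=12: L0/L1/L2 = -/BGCD/- → run B
t=13: L0/L1/L2 = -/BGCD/- → run B
t=14: L0/L1/L2 = -/GCD/- → run G
t=15: L0/L1/L2 = -/GCD/- → run G
t=16: L0/L1/L2 = -/CD/- → run C
t=17: L0/L1/L2 = -/CD/- → run C
t=18: L0/L1/L2 = -/CD/- → run C
t=19: L0/L1/L2 = -/CD/- → run C
t=20: L0/L1/L2 = -/D/- → run D
t=21: (idle)
t=22: (idle)
t=23: (idle)
t=24: (idle)
t=25: (idle)
t=26: (idle)
t=27: (idle)
t=28: (idle)

completion order = A, B, G, C, D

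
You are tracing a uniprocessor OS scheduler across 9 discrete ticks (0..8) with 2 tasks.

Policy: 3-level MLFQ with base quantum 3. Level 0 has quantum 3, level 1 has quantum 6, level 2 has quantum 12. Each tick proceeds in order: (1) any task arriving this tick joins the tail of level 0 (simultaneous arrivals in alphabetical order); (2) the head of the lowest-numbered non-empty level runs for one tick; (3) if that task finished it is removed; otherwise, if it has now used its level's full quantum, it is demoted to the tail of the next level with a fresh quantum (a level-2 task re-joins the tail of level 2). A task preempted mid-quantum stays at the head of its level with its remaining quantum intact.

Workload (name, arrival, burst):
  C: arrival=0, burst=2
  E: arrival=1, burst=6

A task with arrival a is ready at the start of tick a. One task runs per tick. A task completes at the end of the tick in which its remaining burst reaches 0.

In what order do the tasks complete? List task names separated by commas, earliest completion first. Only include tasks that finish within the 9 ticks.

completion order = C, E

t=0: L0/L1/L2 = C/-/- → run C
t=1: L0/L1/L2 = CE/-/- → run C
t=2: L0/L1/L2 = E/-/- → run E
t=3: L0/L1/L2 = E/-/- → run E
t=4: L0/L1/L2 = E/-/- → run E
t=5: L0/L1/L2 = -/E/- → run E
t=6: L0/L1/L2 = -/E/- → run E
t=7: L0/L1/L2 = -/E/- → run E
t=8: (idle)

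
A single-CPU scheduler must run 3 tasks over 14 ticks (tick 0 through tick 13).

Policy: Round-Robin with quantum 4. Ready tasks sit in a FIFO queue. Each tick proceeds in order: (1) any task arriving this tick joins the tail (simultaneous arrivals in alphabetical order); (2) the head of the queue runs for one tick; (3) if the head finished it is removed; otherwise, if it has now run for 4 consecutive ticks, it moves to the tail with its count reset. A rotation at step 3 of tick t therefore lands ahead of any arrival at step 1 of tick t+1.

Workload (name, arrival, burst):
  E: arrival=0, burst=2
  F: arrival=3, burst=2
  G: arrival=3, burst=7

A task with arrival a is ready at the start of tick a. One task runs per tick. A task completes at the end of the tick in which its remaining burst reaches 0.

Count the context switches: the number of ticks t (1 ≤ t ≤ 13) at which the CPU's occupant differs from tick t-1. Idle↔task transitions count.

t=0: queue=[E] q_used=0 → run E
t=1: queue=[E] q_used=1 → run E
t=2: (idle)
t=3: queue=[F,G] q_used=0 → run F
t=4: queue=[F,G] q_used=1 → run F
t=5: queue=[G] q_used=0 → run G
t=6: queue=[G] q_used=1 → run G
t=7: queue=[G] q_used=2 → run G
t=8: queue=[G] q_used=3 → run G
t=9: queue=[G] q_used=0 → run G
t=10: queue=[G] q_used=1 → run G
t=11: queue=[G] q_used=2 → run G
t=12: (idle)
t=13: (idle)

context switches = 4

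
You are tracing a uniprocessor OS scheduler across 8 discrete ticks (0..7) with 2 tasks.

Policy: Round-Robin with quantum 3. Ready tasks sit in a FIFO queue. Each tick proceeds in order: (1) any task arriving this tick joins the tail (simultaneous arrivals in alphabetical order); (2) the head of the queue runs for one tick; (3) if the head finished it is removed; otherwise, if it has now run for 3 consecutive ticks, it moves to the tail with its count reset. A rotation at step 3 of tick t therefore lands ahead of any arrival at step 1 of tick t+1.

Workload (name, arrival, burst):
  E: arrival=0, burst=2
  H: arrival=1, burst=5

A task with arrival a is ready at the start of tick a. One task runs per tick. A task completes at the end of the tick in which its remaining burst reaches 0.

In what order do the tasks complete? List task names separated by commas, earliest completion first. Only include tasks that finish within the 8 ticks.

t=0: queue=[E] q_used=0 → run E
t=1: queue=[E,H] q_used=1 → run E
t=2: queue=[H] q_used=0 → run H
t=3: queue=[H] q_used=1 → run H
t=4: queue=[H] q_used=2 → run H
t=5: queue=[H] q_used=0 → run H
t=6: queue=[H] q_used=1 → run H
t=7: (idle)

completion order = E, H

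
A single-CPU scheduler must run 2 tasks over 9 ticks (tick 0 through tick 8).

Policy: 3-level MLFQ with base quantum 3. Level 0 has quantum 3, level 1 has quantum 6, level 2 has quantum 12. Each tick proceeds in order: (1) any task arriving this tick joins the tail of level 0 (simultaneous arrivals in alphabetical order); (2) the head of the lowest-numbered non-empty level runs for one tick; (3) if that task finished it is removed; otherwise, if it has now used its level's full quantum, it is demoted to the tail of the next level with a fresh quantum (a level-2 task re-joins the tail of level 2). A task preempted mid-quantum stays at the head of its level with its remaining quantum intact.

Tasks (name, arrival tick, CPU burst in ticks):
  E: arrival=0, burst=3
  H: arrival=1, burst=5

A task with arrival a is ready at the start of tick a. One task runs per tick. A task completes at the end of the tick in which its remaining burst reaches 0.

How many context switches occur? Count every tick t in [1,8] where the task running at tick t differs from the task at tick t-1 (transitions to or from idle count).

context switches = 2

t=0: L0/L1/L2 = E/-/- → run E
t=1: L0/L1/L2 = EH/-/- → run E
t=2: L0/L1/L2 = EH/-/- → run E
t=3: L0/L1/L2 = H/-/- → run H
t=4: L0/L1/L2 = H/-/- → run H
t=5: L0/L1/L2 = H/-/- → run H
t=6: L0/L1/L2 = -/H/- → run H
t=7: L0/L1/L2 = -/H/- → run H
t=8: (idle)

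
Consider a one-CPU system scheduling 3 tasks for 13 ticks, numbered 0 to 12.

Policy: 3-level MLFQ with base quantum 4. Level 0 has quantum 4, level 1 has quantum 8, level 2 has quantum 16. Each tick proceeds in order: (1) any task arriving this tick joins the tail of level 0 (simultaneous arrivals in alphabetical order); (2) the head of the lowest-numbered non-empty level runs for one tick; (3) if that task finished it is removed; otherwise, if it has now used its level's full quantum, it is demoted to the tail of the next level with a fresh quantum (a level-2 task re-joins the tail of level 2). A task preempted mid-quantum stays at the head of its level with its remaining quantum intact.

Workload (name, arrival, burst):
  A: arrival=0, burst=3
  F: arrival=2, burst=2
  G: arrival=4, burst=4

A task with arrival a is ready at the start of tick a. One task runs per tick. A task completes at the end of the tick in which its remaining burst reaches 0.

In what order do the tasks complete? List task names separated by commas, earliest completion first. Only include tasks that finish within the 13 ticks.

completion order = A, F, G

t=0: L0/L1/L2 = A/-/- → run A
t=1: L0/L1/L2 = A/-/- → run A
t=2: L0/L1/L2 = AF/-/- → run A
t=3: L0/L1/L2 = F/-/- → run F
t=4: L0/L1/L2 = FG/-/- → run F
t=5: L0/L1/L2 = G/-/- → run G
t=6: L0/L1/L2 = G/-/- → run G
t=7: L0/L1/L2 = G/-/- → run G
t=8: L0/L1/L2 = G/-/- → run G
t=9: (idle)
t=10: (idle)
t=11: (idle)
t=12: (idle)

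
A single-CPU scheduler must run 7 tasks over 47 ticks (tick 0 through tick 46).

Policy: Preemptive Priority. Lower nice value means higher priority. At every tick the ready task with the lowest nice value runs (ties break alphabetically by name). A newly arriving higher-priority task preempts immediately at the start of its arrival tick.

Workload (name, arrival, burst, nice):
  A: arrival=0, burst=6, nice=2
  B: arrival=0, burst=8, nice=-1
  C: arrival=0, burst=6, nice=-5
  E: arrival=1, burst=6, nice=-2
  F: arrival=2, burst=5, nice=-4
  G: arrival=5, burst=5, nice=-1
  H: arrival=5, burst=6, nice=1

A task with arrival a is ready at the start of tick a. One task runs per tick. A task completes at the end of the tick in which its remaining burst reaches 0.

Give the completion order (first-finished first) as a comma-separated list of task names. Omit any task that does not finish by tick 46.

completion order = C, F, E, B, G, H, A

t=0: ready={A,B,C} → run C
t=1: ready={A,B,C,E} → run C
t=2: ready={A,B,C,E,F} → run C
t=3: ready={A,B,C,E,F} → run C
t=4: ready={A,B,C,E,F} → run C
t=5: ready={A,B,C,E,F,G,H} → run C
t=6: ready={A,B,E,F,G,H} → run F
t=7: ready={A,B,E,F,G,H} → run F
t=8: ready={A,B,E,F,G,H} → run F
t=9: ready={A,B,E,F,G,H} → run F
t=10: ready={A,B,E,F,G,H} → run F
t=11: ready={A,B,E,G,H} → run E
t=12: ready={A,B,E,G,H} → run E
t=13: ready={A,B,E,G,H} → run E
t=14: ready={A,B,E,G,H} → run E
t=15: ready={A,B,E,G,H} → run E
t=16: ready={A,B,E,G,H} → run E
t=17: ready={A,B,G,H} → run B
t=18: ready={A,B,G,H} → run B
t=19: ready={A,B,G,H} → run B
t=20: ready={A,B,G,H} → run B
t=21: ready={A,B,G,H} → run B
t=22: ready={A,B,G,H} → run B
t=23: ready={A,B,G,H} → run B
t=24: ready={A,B,G,H} → run B
t=25: ready={A,G,H} → run G
t=26: ready={A,G,H} → run G
t=27: ready={A,G,H} → run G
t=28: ready={A,G,H} → run G
t=29: ready={A,G,H} → run G
t=30: ready={A,H} → run H
t=31: ready={A,H} → run H
t=32: ready={A,H} → run H
t=33: ready={A,H} → run H
t=34: ready={A,H} → run H
t=35: ready={A,H} → run H
t=36: ready={A} → run A
t=37: ready={A} → run A
t=38: ready={A} → run A
t=39: ready={A} → run A
t=40: ready={A} → run A
t=41: ready={A} → run A
t=42: (idle)
t=43: (idle)
t=44: (idle)
t=45: (idle)
t=46: (idle)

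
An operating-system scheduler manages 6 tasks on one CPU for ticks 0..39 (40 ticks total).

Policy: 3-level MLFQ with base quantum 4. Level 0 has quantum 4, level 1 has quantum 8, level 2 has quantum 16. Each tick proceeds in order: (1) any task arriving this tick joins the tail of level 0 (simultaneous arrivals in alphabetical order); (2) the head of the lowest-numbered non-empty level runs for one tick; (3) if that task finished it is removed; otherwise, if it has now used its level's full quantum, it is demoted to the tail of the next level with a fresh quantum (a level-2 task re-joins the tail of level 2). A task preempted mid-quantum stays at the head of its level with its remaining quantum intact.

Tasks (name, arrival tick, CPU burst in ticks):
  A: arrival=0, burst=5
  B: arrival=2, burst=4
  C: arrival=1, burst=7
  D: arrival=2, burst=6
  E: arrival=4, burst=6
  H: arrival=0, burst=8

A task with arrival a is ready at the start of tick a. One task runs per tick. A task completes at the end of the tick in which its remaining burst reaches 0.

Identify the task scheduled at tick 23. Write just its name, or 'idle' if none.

t=0: L0/L1/L2 = AH/-/- → run A
t=1: L0/L1/L2 = AHC/-/- → run A
t=2: L0/L1/L2 = AHCBD/-/- → run A
t=3: L0/L1/L2 = AHCBD/-/- → run A
t=4: L0/L1/L2 = HCBDE/A/- → run H
t=5: L0/L1/L2 = HCBDE/A/- → run H
t=6: L0/L1/L2 = HCBDE/A/- → run H
t=7: L0/L1/L2 = HCBDE/A/- → run H
t=8: L0/L1/L2 = CBDE/AH/- → run C
t=9: L0/L1/L2 = CBDE/AH/- → run C
t=10: L0/L1/L2 = CBDE/AH/- → run C
t=11: L0/L1/L2 = CBDE/AH/- → run C
t=12: L0/L1/L2 = BDE/AHC/- → run B
t=13: L0/L1/L2 = BDE/AHC/- → run B
t=14: L0/L1/L2 = BDE/AHC/- → run B
t=15: L0/L1/L2 = BDE/AHC/- → run B
t=16: L0/L1/L2 = DE/AHC/- → run D
t=17: L0/L1/L2 = DE/AHC/- → run D
t=18: L0/L1/L2 = DE/AHC/- → run D
t=19: L0/L1/L2 = DE/AHC/- → run D
t=20: L0/L1/L2 = E/AHCD/- → run E
t=21: L0/L1/L2 = E/AHCD/- → run E
t=22: L0/L1/L2 = E/AHCD/- → run E
t=23: L0/L1/L2 = E/AHCD/- → run E
t=24: L0/L1/L2 = -/AHCDE/- → run A
t=25: L0/L1/L2 = -/HCDE/- → run H
t=26: L0/L1/L2 = -/HCDE/- → run H
t=27: L0/L1/L2 = -/HCDE/- → run H
t=28: L0/L1/L2 = -/HCDE/- → run H
t=29: L0/L1/L2 = -/CDE/- → run C
t=30: L0/L1/L2 = -/CDE/- → run C
t=31: L0/L1/L2 = -/CDE/- → run C
t=32: L0/L1/L2 = -/DE/- → run D
t=33: L0/L1/L2 = -/DE/- → run D
t=34: L0/L1/L2 = -/E/- → run E
t=35: L0/L1/L2 = -/E/- → run E
t=36: (idle)
t=37: (idle)
t=38: (idle)
t=39: (idle)

running at tick 23 = E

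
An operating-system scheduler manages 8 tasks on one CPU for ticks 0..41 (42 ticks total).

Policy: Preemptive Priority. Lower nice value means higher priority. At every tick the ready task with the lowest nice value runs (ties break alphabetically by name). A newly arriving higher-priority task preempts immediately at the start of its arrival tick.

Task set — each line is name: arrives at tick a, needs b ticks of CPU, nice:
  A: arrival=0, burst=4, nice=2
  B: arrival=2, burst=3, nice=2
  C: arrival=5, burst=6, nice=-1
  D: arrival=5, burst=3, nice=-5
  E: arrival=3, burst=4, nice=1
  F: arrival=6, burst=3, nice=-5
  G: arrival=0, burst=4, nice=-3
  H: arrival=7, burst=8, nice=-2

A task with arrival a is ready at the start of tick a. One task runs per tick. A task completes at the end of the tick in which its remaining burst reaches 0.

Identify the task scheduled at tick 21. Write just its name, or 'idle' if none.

running at tick 21 = C

t=0: ready={A,G} → run G
t=1: ready={A,G} → run G
t=2: ready={A,B,G} → run G
t=3: ready={A,B,E,G} → run G
t=4: ready={A,B,E} → run E
t=5: ready={A,B,C,D,E} → run D
t=6: ready={A,B,C,D,E,F} → run D
t=7: ready={A,B,C,D,E,F,H} → run D
t=8: ready={A,B,C,E,F,H} → run F
t=9: ready={A,B,C,E,F,H} → run F
t=10: ready={A,B,C,E,F,H} → run F
t=11: ready={A,B,C,E,H} → run H
t=12: ready={A,B,C,E,H} → run H
t=13: ready={A,B,C,E,H} → run H
t=14: ready={A,B,C,E,H} → run H
t=15: ready={A,B,C,E,H} → run H
t=16: ready={A,B,C,E,H} → run H
t=17: ready={A,B,C,E,H} → run H
t=18: ready={A,B,C,E,H} → run H
t=19: ready={A,B,C,E} → run C
t=20: ready={A,B,C,E} → run C
t=21: ready={A,B,C,E} → run C
t=22: ready={A,B,C,E} → run C
t=23: ready={A,B,C,E} → run C
t=24: ready={A,B,C,E} → run C
t=25: ready={A,B,E} → run E
t=26: ready={A,B,E} → run E
t=27: ready={A,B,E} → run E
t=28: ready={A,B} → run A
t=29: ready={A,B} → run A
t=30: ready={A,B} → run A
t=31: ready={A,B} → run A
t=32: ready={B} → run B
t=33: ready={B} → run B
t=34: ready={B} → run B
t=35: (idle)
t=36: (idle)
t=37: (idle)
t=38: (idle)
t=39: (idle)
t=40: (idle)
t=41: (idle)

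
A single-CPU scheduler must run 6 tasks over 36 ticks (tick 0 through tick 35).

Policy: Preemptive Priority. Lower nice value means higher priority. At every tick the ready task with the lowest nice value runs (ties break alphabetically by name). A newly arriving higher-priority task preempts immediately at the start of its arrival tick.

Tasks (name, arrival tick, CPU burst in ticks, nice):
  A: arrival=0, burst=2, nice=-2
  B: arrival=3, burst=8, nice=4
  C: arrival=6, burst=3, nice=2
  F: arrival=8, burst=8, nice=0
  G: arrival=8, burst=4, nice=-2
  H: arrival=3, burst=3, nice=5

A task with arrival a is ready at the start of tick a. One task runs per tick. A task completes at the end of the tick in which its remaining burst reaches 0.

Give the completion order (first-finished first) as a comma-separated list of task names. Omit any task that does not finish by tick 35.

completion order = A, G, F, C, B, H

t=0: ready={A} → run A
t=1: ready={A} → run A
t=2: (idle)
t=3: ready={B,H} → run B
t=4: ready={B,H} → run B
t=5: ready={B,H} → run B
t=6: ready={B,C,H} → run C
t=7: ready={B,C,H} → run C
t=8: ready={B,C,F,G,H} → run G
t=9: ready={B,C,F,G,H} → run G
t=10: ready={B,C,F,G,H} → run G
t=11: ready={B,C,F,G,H} → run G
t=12: ready={B,C,F,H} → run F
t=13: ready={B,C,F,H} → run F
t=14: ready={B,C,F,H} → run F
t=15: ready={B,C,F,H} → run F
t=16: ready={B,C,F,H} → run F
t=17: ready={B,C,F,H} → run F
t=18: ready={B,C,F,H} → run F
t=19: ready={B,C,F,H} → run F
t=20: ready={B,C,H} → run C
t=21: ready={B,H} → run B
t=22: ready={B,H} → run B
t=23: ready={B,H} → run B
t=24: ready={B,H} → run B
t=25: ready={B,H} → run B
t=26: ready={H} → run H
t=27: ready={H} → run H
t=28: ready={H} → run H
t=29: (idle)
t=30: (idle)
t=31: (idle)
t=32: (idle)
t=33: (idle)
t=34: (idle)
t=35: (idle)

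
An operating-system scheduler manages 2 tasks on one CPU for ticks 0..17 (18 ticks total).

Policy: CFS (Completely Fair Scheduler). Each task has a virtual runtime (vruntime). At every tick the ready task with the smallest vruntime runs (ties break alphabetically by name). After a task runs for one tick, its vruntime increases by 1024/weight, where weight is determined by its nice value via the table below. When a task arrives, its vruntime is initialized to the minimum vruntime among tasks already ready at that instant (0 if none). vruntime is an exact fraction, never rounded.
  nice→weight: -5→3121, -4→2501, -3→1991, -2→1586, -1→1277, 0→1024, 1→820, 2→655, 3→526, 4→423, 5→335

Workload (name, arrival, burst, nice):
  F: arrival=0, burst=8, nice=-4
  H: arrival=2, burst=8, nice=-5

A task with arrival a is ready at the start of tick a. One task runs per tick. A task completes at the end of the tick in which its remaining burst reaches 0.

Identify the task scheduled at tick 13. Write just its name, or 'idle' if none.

t=0: vr[F=0] → run F
t=1: vr[F=1024/2501] → run F
t=2: vr[F=2048/2501 H=2048/2501] → run F
t=3: vr[F=3072/2501 H=2048/2501] → run H
t=4: vr[F=3072/2501 H=8952832/7805621] → run H
t=5: vr[F=3072/2501 H=11513856/7805621] → run F
t=6: vr[F=4096/2501 H=11513856/7805621] → run H
t=7: vr[F=4096/2501 H=14074880/7805621] → run F
t=8: vr[F=5120/2501 H=14074880/7805621] → run H
t=9: vr[F=5120/2501 H=16635904/7805621] → run F
t=10: vr[F=6144/2501 H=16635904/7805621] → run H
t=11: vr[F=6144/2501 H=19196928/7805621] → run F
t=12: vr[F=7168/2501 H=19196928/7805621] → run H
t=13: vr[F=7168/2501 H=21757952/7805621] → run H
t=14: vr[F=7168/2501 H=24318976/7805621] → run F
t=15: vr[H=24318976/7805621] → run H
t=16: (idle)
t=17: (idle)

running at tick 13 = H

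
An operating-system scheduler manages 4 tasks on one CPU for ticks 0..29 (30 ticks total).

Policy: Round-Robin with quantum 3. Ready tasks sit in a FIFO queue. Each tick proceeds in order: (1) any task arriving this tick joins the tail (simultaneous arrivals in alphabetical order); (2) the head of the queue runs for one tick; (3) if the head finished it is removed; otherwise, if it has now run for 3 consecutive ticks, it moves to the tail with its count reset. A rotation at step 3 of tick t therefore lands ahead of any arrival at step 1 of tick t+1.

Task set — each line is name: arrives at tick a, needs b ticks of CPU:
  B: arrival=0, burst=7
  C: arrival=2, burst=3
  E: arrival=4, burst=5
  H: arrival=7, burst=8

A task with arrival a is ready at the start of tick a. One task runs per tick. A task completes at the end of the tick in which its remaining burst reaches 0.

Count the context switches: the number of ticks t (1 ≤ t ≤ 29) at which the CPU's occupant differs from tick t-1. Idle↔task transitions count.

t=0: queue=[B] q_used=0 → run B
t=1: queue=[B] q_used=1 → run B
t=2: queue=[B,C] q_used=2 → run B
t=3: queue=[C,B] q_used=0 → run C
t=4: queue=[C,B,E] q_used=1 → run C
t=5: queue=[C,B,E] q_used=2 → run C
t=6: queue=[B,E] q_used=0 → run B
t=7: queue=[B,E,H] q_used=1 → run B
t=8: queue=[B,E,H] q_used=2 → run B
t=9: queue=[E,H,B] q_used=0 → run E
t=10: queue=[E,H,B] q_used=1 → run E
t=11: queue=[E,H,B] q_used=2 → run E
t=12: queue=[H,B,E] q_used=0 → run H
t=13: queue=[H,B,E] q_used=1 → run H
t=14: queue=[H,B,E] q_used=2 → run H
t=15: queue=[B,E,H] q_used=0 → run B
t=16: queue=[E,H] q_used=0 → run E
t=17: queue=[E,H] q_used=1 → run E
t=18: queue=[H] q_used=0 → run H
t=19: queue=[H] q_used=1 → run H
t=20: queue=[H] q_used=2 → run H
t=21: queue=[H] q_used=0 → run H
t=22: queue=[H] q_used=1 → run H
t=23: (idle)
t=24: (idle)
t=25: (idle)
t=26: (idle)
t=27: (idle)
t=28: (idle)
t=29: (idle)

context switches = 8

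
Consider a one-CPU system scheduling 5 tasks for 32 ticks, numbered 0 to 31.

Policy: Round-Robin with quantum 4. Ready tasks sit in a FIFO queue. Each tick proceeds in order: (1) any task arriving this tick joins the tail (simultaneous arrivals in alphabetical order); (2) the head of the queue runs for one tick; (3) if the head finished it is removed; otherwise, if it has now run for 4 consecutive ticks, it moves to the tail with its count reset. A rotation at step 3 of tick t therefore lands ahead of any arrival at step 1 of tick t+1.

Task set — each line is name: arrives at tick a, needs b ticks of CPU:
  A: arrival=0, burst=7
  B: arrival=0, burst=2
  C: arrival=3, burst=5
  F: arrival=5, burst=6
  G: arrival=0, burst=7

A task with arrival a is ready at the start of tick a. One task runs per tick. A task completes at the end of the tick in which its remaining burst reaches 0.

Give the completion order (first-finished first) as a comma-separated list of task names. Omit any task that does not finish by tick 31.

completion order = B, A, G, C, F

t=0: queue=[A,B,G] q_used=0 → run A
t=1: queue=[A,B,G] q_used=1 → run A
t=2: queue=[A,B,G] q_used=2 → run A
t=3: queue=[A,B,G,C] q_used=3 → run A
t=4: queue=[B,G,C,A] q_used=0 → run B
t=5: queue=[B,G,C,A,F] q_used=1 → run B
t=6: queue=[G,C,A,F] q_used=0 → run G
t=7: queue=[G,C,A,F] q_used=1 → run G
t=8: queue=[G,C,A,F] q_used=2 → run G
t=9: queue=[G,C,A,F] q_used=3 → run G
t=10: queue=[C,A,F,G] q_used=0 → run C
t=11: queue=[C,A,F,G] q_used=1 → run C
t=12: queue=[C,A,F,G] q_used=2 → run C
t=13: queue=[C,A,F,G] q_used=3 → run C
t=14: queue=[A,F,G,C] q_used=0 → run A
t=15: queue=[A,F,G,C] q_used=1 → run A
t=16: queue=[A,F,G,C] q_used=2 → run A
t=17: queue=[F,G,C] q_used=0 → run F
t=18: queue=[F,G,C] q_used=1 → run F
t=19: queue=[F,G,C] q_used=2 → run F
t=20: queue=[F,G,C] q_used=3 → run F
t=21: queue=[G,C,F] q_used=0 → run G
t=22: queue=[G,C,F] q_used=1 → run G
t=23: queue=[G,C,F] q_used=2 → run G
t=24: queue=[C,F] q_used=0 → run C
t=25: queue=[F] q_used=0 → run F
t=26: queue=[F] q_used=1 → run F
t=27: (idle)
t=28: (idle)
t=29: (idle)
t=30: (idle)
t=31: (idle)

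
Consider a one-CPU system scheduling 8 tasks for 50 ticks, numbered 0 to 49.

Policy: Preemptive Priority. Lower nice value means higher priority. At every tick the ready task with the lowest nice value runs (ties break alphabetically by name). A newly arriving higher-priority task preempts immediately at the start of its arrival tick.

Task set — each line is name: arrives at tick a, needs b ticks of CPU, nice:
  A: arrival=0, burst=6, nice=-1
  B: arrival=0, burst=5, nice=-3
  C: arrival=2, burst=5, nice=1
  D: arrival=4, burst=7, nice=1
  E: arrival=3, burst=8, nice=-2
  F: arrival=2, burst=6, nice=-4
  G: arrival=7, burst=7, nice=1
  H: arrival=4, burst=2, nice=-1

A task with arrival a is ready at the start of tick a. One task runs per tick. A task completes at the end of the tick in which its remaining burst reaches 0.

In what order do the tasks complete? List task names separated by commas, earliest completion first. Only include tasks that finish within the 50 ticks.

completion order = F, B, E, A, H, C, D, G

t=0: ready={A,B} → run B
t=1: ready={A,B} → run B
t=2: ready={A,B,C,F} → run F
t=3: ready={A,B,C,E,F} → run F
t=4: ready={A,B,C,D,E,F,H} → run F
t=5: ready={A,B,C,D,E,F,H} → run F
t=6: ready={A,B,C,D,E,F,H} → run F
t=7: ready={A,B,C,D,E,F,G,H} → run F
t=8: ready={A,B,C,D,E,G,H} → run B
t=9: ready={A,B,C,D,E,G,H} → run B
t=10: ready={A,B,C,D,E,G,H} → run B
t=11: ready={A,C,D,E,G,H} → run E
t=12: ready={A,C,D,E,G,H} → run E
t=13: ready={A,C,D,E,G,H} → run E
t=14: ready={A,C,D,E,G,H} → run E
t=15: ready={A,C,D,E,G,H} → run E
t=16: ready={A,C,D,E,G,H} → run E
t=17: ready={A,C,D,E,G,H} → run E
t=18: ready={A,C,D,E,G,H} → run E
t=19: ready={A,C,D,G,H} → run A
t=20: ready={A,C,D,G,H} → run A
t=21: ready={A,C,D,G,H} → run A
t=22: ready={A,C,D,G,H} → run A
t=23: ready={A,C,D,G,H} → run A
t=24: ready={A,C,D,G,H} → run A
t=25: ready={C,D,G,H} → run H
t=26: ready={C,D,G,H} → run H
t=27: ready={C,D,G} → run C
t=28: ready={C,D,G} → run C
t=29: ready={C,D,G} → run C
t=30: ready={C,D,G} → run C
t=31: ready={C,D,G} → run C
t=32: ready={D,G} → run D
t=33: ready={D,G} → run D
t=34: ready={D,G} → run D
t=35: ready={D,G} → run D
t=36: ready={D,G} → run D
t=37: ready={D,G} → run D
t=38: ready={D,G} → run D
t=39: ready={G} → run G
t=40: ready={G} → run G
t=41: ready={G} → run G
t=42: ready={G} → run G
t=43: ready={G} → run G
t=44: ready={G} → run G
t=45: ready={G} → run G
t=46: (idle)
t=47: (idle)
t=48: (idle)
t=49: (idle)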